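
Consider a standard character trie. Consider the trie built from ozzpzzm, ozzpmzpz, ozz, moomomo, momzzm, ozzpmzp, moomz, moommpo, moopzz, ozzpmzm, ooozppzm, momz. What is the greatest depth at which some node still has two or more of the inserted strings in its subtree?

Look for the deepest trie node that still has at least two words in its subtree.
e.g. "ozzpmzp" and "ozzpmzpz" share the prefix "ozzpmzp" of length 7; no pair shares a longer one.
Longest shared-prefix length: 7

7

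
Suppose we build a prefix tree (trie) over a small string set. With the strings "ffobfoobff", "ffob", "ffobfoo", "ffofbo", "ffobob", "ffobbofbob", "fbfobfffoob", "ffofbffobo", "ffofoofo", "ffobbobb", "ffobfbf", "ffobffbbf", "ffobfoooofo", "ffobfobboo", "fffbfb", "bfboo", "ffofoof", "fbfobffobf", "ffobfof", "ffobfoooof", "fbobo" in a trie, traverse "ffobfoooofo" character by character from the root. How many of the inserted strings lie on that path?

4

Walk "ffobfoooofo" from the root; an end-of-word marker is hit whenever a stored word is a prefix of "ffobfoooofo".
Prefixes of the query that are stored words: "ffob", "ffobfoo", "ffobfoooof", "ffobfoooofo"
Count: 4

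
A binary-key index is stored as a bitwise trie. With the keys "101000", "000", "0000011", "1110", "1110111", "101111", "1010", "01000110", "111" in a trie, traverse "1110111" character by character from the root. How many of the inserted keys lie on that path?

Walk "1110111" from the root; an end-of-word marker is hit whenever a stored word is a prefix of "1110111".
Prefixes of the query that are stored words: "111", "1110", "1110111"
Count: 3

3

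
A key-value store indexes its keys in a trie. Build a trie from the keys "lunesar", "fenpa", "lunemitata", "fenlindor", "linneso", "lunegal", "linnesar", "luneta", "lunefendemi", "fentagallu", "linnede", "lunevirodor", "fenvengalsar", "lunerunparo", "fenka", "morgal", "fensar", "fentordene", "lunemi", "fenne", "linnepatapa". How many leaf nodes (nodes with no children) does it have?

Leaves are exactly the stored words that no other stored word extends.
Those words: "fenka", "fenlindor", "fenne", "fenpa", "fensar", "fentagallu", "fentordene", "fenvengalsar", "linnede", "linnepatapa", "linnesar", "linneso", "lunefendemi", "lunegal", "lunemitata", "lunerunparo", "lunesar", "luneta", "lunevirodor", "morgal"
Leaf count: 20

20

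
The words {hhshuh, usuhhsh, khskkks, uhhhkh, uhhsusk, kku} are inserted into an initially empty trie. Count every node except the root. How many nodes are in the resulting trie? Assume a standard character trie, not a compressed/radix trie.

Trie structure (* marks end of a word):
(root)
├─ h
│  └─ h
│     └─ s
│        └─ h
│           └─ u
│              └─ h *
├─ k
│  ├─ h
│  │  └─ s
│  │     └─ k
│  │        └─ k
│  │           └─ k
│  │              └─ s *
│  └─ k
│     └─ u *
└─ u
   ├─ h
   │  └─ h
   │     ├─ h
   │     │  └─ k
   │     │     └─ h *
   │     └─ s
   │        └─ u
   │           └─ s
   │              └─ k *
   └─ s
      └─ u
         └─ h
            └─ h
               └─ s
                  └─ h *
Counting every labelled node above: 31.

31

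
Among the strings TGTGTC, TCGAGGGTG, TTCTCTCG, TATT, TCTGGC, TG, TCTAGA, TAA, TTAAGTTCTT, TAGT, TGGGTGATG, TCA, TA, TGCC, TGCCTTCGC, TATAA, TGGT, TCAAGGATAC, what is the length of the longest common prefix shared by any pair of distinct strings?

4

Equivalently: take the maximum, over all pairs, of their longest common prefix length.
e.g. "TGCC" and "TGCCTTCGC" share the prefix "TGCC" of length 4; no pair shares a longer one.
Longest shared-prefix length: 4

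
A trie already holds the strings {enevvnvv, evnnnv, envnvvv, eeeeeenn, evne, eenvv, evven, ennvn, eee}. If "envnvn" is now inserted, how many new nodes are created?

The longest prefix of "envnvn" already in the trie is "envnv" (length 5).
So 6 − 5 = 1 new nodes.

1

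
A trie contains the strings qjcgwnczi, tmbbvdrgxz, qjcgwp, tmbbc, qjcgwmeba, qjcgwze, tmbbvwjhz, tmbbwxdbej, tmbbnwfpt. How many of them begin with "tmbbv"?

Traverse to the node for "tmbbv", then collect every word in that subtree.
Words under "tmbbv": tmbbvdrgxz, tmbbvwjhz
Count: 2

2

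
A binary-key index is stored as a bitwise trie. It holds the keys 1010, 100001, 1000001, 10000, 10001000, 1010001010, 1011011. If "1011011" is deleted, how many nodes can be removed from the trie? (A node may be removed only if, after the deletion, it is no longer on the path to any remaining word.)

4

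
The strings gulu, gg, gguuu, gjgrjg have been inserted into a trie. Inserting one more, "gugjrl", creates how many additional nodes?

"gu" is already a path in the trie; the remaining "gjrl" must be added.
Each of the 4 remaining characters creates one node.

4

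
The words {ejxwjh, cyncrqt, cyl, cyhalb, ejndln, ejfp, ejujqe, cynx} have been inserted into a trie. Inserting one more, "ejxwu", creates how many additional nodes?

1

Walking "ejxwu" from the root, the first 4 characters ("ejxw") follow existing edges; "u" is the first miss.
New nodes needed: |"ejxwu"| − 4 = 5 − 4 = 1.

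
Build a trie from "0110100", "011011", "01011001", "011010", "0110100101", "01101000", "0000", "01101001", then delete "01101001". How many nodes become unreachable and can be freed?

A node on "01101001"'s path can go only if nothing else ends at it or branches off below it.
Every node on "01101001" is still needed (e.g. by "0110100101"), so nothing is freed.
Nodes removed: 0

0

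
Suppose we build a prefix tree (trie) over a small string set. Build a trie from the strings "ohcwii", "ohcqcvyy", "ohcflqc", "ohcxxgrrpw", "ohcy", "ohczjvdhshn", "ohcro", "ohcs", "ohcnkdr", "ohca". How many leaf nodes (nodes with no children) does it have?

10

A leaf is a node with no children — equivalently, the end of a word that is not a proper prefix of any other stored word.
Those words: "ohca", "ohcflqc", "ohcnkdr", "ohcqcvyy", "ohcro", "ohcs", "ohcwii", "ohcxxgrrpw", "ohcy", "ohczjvdhshn"
Leaf count: 10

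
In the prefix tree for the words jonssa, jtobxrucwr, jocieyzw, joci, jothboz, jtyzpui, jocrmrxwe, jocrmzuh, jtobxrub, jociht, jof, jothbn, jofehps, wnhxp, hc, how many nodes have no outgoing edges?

13

A leaf is a node with no children — equivalently, the end of a word that is not a proper prefix of any other stored word.
Those words: "hc", "jocieyzw", "jociht", "jocrmrxwe", "jocrmzuh", "jofehps", "jonssa", "jothbn", "jothboz", "jtobxrub", "jtobxrucwr", "jtyzpui", "wnhxp"
Leaf count: 13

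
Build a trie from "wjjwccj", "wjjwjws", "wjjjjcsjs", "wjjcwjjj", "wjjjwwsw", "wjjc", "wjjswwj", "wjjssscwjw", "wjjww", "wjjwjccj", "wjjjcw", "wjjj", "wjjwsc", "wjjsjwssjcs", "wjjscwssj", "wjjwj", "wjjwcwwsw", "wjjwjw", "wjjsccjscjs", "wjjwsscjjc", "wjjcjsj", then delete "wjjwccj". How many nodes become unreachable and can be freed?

Walk "wjjwccj" from the leaf back toward the root, removing each node that no remaining word uses.
The suffix "cj" (2 nodes) is used only by "wjjwccj"; the node for "wjjwc" still has the child "w", so pruning stops there.
Nodes removed: 2

2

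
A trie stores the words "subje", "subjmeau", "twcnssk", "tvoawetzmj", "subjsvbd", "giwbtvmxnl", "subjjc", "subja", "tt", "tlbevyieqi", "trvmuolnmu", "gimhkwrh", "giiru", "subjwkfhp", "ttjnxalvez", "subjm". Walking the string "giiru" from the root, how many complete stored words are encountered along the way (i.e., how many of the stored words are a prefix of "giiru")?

1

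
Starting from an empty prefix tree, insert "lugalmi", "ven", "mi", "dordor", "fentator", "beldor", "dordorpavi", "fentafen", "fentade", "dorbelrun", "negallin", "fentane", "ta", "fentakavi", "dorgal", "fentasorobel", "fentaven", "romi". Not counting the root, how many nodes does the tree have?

Count nodes per top-level branch (shared prefixes stored once):
  'b'-branch (beldor): 6 nodes
  'd'-branch (dorbelrun, dordor, dordorpavi, dorgal): 19 nodes
  'f'-branch (fentade, fentafen, fentakavi, fentane, fentasorobel, fentator, fentaven): 29 nodes
  'l'-branch (lugalmi): 7 nodes
  'm'-branch (mi): 2 nodes
  'n'-branch (negallin): 8 nodes
  'r'-branch (romi): 4 nodes
  't'-branch (ta): 2 nodes
  'v'-branch (ven): 3 nodes
Sum: 80

80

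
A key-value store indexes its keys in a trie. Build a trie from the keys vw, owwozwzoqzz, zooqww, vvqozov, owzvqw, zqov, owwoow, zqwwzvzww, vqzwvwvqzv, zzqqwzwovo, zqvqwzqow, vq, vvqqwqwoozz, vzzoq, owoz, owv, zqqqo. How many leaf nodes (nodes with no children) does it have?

A leaf is a node with no children — equivalently, the end of a word that is not a proper prefix of any other stored word.
Those words: "owoz", "owv", "owwoow", "owwozwzoqzz", "owzvqw", "vqzwvwvqzv", "vvqozov", "vvqqwqwoozz", "vw", "vzzoq", "zooqww", "zqov", "zqqqo", "zqvqwzqow", "zqwwzvzww", "zzqqwzwovo"
Leaf count: 16

16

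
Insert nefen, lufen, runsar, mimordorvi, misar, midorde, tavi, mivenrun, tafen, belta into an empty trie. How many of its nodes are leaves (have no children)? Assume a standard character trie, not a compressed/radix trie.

A leaf is a node with no children — equivalently, the end of a word that is not a proper prefix of any other stored word.
Those words: "belta", "lufen", "midorde", "mimordorvi", "misar", "mivenrun", "nefen", "runsar", "tafen", "tavi"
Leaf count: 10

10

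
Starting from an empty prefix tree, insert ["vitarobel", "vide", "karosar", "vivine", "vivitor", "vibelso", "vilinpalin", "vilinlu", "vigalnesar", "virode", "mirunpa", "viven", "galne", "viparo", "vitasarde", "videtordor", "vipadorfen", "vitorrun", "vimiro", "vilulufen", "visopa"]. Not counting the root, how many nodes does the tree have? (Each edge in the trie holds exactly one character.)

Insert word by word; a character creates a node only if that edge doesn't already exist:
  "vitarobel" → 9 new (v, i, t, a, r, o, b, e, l)
  "vide" → prefix "vi" already present; 2 new (d, e)
  "karosar" → 7 new (k, a, r, o, s, a, r)
  "vivine" → prefix "vi" already present; 4 new (v, i, n, e)
  "vivitor" → prefix "vivi" already present; 3 new (t, o, r)
  "vibelso" → prefix "vi" already present; 5 new (b, e, l, s, o)
  "vilinpalin" → prefix "vi" already present; 8 new (l, i, n, p, a, l, i, n)
  "vilinlu" → prefix "vilin" already present; 2 new (l, u)
  "vigalnesar" → prefix "vi" already present; 8 new (g, a, l, n, e, s, a, r)
  "virode" → prefix "vi" already present; 4 new (r, o, d, e)
  "mirunpa" → 7 new (m, i, r, u, n, p, a)
  "viven" → prefix "viv" already present; 2 new (e, n)
  "galne" → 5 new (g, a, l, n, e)
  "viparo" → prefix "vi" already present; 4 new (p, a, r, o)
  "vitasarde" → prefix "vita" already present; 5 new (s, a, r, d, e)
  "videtordor" → prefix "vide" already present; 6 new (t, o, r, d, o, r)
  "vipadorfen" → prefix "vipa" already present; 6 new (d, o, r, f, e, n)
  "vitorrun" → prefix "vit" already present; 5 new (o, r, r, u, n)
  "vimiro" → prefix "vi" already present; 4 new (m, i, r, o)
  "vilulufen" → prefix "vil" already present; 6 new (u, l, u, f, e, n)
  "visopa" → prefix "vi" already present; 4 new (s, o, p, a)
Total nodes = 9 + 2 + 7 + 4 + 3 + 5 + 8 + 2 + 8 + 4 + 7 + 2 + 5 + 4 + 5 + 6 + 6 + 5 + 4 + 6 + 4 = 106

106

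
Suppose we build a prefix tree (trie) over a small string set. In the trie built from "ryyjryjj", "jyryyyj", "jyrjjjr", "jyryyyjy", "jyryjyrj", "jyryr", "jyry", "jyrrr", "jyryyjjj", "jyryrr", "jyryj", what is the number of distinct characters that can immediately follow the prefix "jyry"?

The children of the "jyry" node are the distinct next characters among strings starting with "jyry".
Characters that immediately follow "jyry" among the stored strings: {j, r, y}.
That node has 3 child edges.

3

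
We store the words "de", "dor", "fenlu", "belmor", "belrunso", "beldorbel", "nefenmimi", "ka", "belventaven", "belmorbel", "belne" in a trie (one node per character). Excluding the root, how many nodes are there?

50

For each word, the new-node count is its length minus the longest prefix already in the trie:
  "de" → 2 new (d, e)
  "dor" → prefix "d" already present; 2 new (o, r)
  "fenlu" → 5 new (f, e, n, l, u)
  "belmor" → 6 new (b, e, l, m, o, r)
  "belrunso" → prefix "bel" already present; 5 new (r, u, n, s, o)
  "beldorbel" → prefix "bel" already present; 6 new (d, o, r, b, e, l)
  "nefenmimi" → 9 new (n, e, f, e, n, m, i, m, i)
  "ka" → 2 new (k, a)
  "belventaven" → prefix "bel" already present; 8 new (v, e, n, t, a, v, e, n)
  "belmorbel" → prefix "belmor" already present; 3 new (b, e, l)
  "belne" → prefix "bel" already present; 2 new (n, e)
Total nodes = 2 + 2 + 5 + 6 + 5 + 6 + 9 + 2 + 8 + 3 + 2 = 50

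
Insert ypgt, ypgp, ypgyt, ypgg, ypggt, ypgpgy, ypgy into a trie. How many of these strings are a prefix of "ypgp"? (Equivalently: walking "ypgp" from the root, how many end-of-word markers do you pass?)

1

Walk "ypgp" from the root; an end-of-word marker is hit whenever a stored word is a prefix of "ypgp".
Prefixes of the query that are stored words: "ypgp"
Count: 1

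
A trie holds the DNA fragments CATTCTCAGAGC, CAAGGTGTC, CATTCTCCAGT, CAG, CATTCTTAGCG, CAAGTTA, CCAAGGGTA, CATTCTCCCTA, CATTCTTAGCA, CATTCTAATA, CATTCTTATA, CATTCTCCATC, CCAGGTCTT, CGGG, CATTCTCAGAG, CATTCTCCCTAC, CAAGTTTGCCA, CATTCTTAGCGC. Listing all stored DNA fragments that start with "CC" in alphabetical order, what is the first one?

DFS of the "CC" subtree visits, in order: "CCAAGGGTA", "CCAGGTCTT"
Position 1: CCAAGGGTA

CCAAGGGTA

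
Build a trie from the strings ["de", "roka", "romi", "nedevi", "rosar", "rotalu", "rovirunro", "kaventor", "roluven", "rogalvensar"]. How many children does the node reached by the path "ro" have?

7

Walk "ro" from the root, arriving at one node.
Distinct next characters after "ro": g, k, l, m, s, t, v.
That node has 7 child edges.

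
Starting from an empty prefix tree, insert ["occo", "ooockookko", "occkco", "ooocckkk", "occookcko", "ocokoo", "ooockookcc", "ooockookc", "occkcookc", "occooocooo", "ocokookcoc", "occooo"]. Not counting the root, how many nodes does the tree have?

43

Trace insertions, counting only characters that open a new branch:
  "occo" → 4 new (o, c, c, o)
  "ooockookko" → prefix "o" already present; 9 new (o, o, c, k, o, o, k, k, o)
  "occkco" → prefix "occ" already present; 3 new (k, c, o)
  "ooocckkk" → prefix "oooc" already present; 4 new (c, k, k, k)
  "occookcko" → prefix "occo" already present; 5 new (o, k, c, k, o)
  "ocokoo" → prefix "oc" already present; 4 new (o, k, o, o)
  "ooockookcc" → prefix "ooockook" already present; 2 new (c, c)
  "ooockookc" → prefix "ooockookc" already present; 0 new (none)
  "occkcookc" → prefix "occkco" already present; 3 new (o, k, c)
  "occooocooo" → prefix "occoo" already present; 5 new (o, c, o, o, o)
  "ocokookcoc" → prefix "ocokoo" already present; 4 new (k, c, o, c)
  "occooo" → prefix "occooo" already present; 0 new (none)
Total nodes = 4 + 9 + 3 + 4 + 5 + 4 + 2 + 0 + 3 + 5 + 4 + 0 = 43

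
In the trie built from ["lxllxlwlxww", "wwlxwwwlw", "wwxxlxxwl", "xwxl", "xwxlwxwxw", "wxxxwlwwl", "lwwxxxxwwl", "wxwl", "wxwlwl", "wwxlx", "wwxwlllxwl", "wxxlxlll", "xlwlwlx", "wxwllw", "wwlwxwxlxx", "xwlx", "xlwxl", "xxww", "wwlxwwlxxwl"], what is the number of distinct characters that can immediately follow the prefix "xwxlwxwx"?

1

Walk "xwxlwxwx" from the root, arriving at one node.
Distinct next characters after "xwxlwxwx": w.
That node has 1 child edge.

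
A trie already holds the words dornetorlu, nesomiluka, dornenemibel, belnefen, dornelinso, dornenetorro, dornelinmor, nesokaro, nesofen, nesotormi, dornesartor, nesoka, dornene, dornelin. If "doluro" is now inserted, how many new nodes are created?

The longest prefix of "doluro" already in the trie is "do" (length 2).
New nodes needed: |"doluro"| − 2 = 6 − 2 = 4.

4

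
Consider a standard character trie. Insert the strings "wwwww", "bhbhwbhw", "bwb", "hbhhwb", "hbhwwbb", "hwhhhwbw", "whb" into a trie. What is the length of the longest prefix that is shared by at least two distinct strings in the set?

3

The deepest shared node is where two words last agree before diverging.
"hbhhwb" and "hbhwwbb" agree on "hbh" (3 characters) before diverging; nothing deeper is shared.
Longest shared-prefix length: 3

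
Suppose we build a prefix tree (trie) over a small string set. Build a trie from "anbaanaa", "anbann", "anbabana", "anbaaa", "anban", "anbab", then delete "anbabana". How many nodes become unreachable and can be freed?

After clearing the end-marker at "anbabana", prune upward until reaching a node still needed by another word.
The suffix "ana" (3 nodes) is used only by "anbabana"; "anbab" is itself a stored word, so pruning stops there.
Nodes removed: 3

3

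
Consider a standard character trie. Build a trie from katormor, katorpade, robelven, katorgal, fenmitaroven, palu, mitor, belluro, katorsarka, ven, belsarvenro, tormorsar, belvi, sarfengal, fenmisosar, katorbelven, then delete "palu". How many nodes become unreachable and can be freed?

4

After clearing the end-marker at "palu", prune upward until reaching a node still needed by another word.
No other word shares any prefix with "palu", so all 4 of its nodes go.
Nodes removed: 4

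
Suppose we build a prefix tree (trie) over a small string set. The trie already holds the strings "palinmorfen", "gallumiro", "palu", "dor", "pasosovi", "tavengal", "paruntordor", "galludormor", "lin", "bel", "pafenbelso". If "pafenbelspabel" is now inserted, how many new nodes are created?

Walking "pafenbelspabel" from the root, the first 9 characters ("pafenbels") follow existing edges; "p" is the first miss.
New nodes needed: |"pafenbelspabel"| − 9 = 14 − 9 = 5.

5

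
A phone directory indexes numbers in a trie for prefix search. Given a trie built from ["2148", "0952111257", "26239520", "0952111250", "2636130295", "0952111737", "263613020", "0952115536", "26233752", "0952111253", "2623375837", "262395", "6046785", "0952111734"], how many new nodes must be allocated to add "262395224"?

2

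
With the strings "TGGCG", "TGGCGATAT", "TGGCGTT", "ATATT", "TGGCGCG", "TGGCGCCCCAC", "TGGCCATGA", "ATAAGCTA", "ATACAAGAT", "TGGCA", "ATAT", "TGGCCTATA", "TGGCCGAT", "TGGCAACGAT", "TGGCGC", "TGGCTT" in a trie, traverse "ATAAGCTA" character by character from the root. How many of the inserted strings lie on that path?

1

Traverse "ATAAGCTA" character by character; count nodes along the way that are marked as word ends.
Prefixes of the query that are stored words: "ATAAGCTA"
Count: 1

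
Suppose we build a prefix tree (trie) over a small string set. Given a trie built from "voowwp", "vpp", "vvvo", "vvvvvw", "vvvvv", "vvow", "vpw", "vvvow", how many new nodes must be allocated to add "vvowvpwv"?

"vvow" is already a path in the trie; the remaining "vpwv" must be added.
Each of the 4 remaining characters creates one node.

4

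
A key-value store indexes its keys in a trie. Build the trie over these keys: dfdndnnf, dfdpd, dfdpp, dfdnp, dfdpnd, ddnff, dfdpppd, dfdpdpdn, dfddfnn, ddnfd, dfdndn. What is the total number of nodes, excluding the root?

28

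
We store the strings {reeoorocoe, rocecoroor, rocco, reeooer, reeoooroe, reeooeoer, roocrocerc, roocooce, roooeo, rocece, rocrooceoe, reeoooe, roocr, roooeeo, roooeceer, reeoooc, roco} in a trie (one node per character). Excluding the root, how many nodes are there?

62

For each word, the new-node count is its length minus the longest prefix already in the trie:
  "reeoorocoe" → 10 new (r, e, e, o, o, r, o, c, o, e)
  "rocecoroor" → prefix "r" already present; 9 new (o, c, e, c, o, r, o, o, r)
  "rocco" → prefix "roc" already present; 2 new (c, o)
  "reeooer" → prefix "reeoo" already present; 2 new (e, r)
  "reeoooroe" → prefix "reeoo" already present; 4 new (o, r, o, e)
  "reeooeoer" → prefix "reeooe" already present; 3 new (o, e, r)
  "roocrocerc" → prefix "ro" already present; 8 new (o, c, r, o, c, e, r, c)
  "roocooce" → prefix "rooc" already present; 4 new (o, o, c, e)
  "roooeo" → prefix "roo" already present; 3 new (o, e, o)
  "rocece" → prefix "rocec" already present; 1 new (e)
  "rocrooceoe" → prefix "roc" already present; 7 new (r, o, o, c, e, o, e)
  "reeoooe" → prefix "reeooo" already present; 1 new (e)
  "roocr" → prefix "roocr" already present; 0 new (none)
  "roooeeo" → prefix "roooe" already present; 2 new (e, o)
  "roooeceer" → prefix "roooe" already present; 4 new (c, e, e, r)
  "reeoooc" → prefix "reeooo" already present; 1 new (c)
  "roco" → prefix "roc" already present; 1 new (o)
Total nodes = 10 + 9 + 2 + 2 + 4 + 3 + 8 + 4 + 3 + 1 + 7 + 1 + 0 + 2 + 4 + 1 + 1 = 62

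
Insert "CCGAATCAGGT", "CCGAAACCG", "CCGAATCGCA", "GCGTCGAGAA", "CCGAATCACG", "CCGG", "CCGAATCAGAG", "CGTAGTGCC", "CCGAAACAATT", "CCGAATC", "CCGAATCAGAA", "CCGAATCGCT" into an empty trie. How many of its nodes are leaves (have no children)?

11

A leaf is a node with no children — equivalently, the end of a word that is not a proper prefix of any other stored word.
Those words: "CCGAAACAATT", "CCGAAACCG", "CCGAATCACG", "CCGAATCAGAA", "CCGAATCAGAG", "CCGAATCAGGT", "CCGAATCGCA", "CCGAATCGCT", "CCGG", "CGTAGTGCC", "GCGTCGAGAA"
Leaf count: 11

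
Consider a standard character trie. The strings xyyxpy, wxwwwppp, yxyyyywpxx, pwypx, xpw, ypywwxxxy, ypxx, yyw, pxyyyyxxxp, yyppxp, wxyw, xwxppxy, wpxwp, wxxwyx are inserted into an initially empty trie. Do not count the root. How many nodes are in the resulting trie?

72

Insert word by word; a character creates a node only if that edge doesn't already exist:
  "xyyxpy" → 6 new (x, y, y, x, p, y)
  "wxwwwppp" → 8 new (w, x, w, w, w, p, p, p)
  "yxyyyywpxx" → 10 new (y, x, y, y, y, y, w, p, x, x)
  "pwypx" → 5 new (p, w, y, p, x)
  "xpw" → prefix "x" already present; 2 new (p, w)
  "ypywwxxxy" → prefix "y" already present; 8 new (p, y, w, w, x, x, x, y)
  "ypxx" → prefix "yp" already present; 2 new (x, x)
  "yyw" → prefix "y" already present; 2 new (y, w)
  "pxyyyyxxxp" → prefix "p" already present; 9 new (x, y, y, y, y, x, x, x, p)
  "yyppxp" → prefix "yy" already present; 4 new (p, p, x, p)
  "wxyw" → prefix "wx" already present; 2 new (y, w)
  "xwxppxy" → prefix "x" already present; 6 new (w, x, p, p, x, y)
  "wpxwp" → prefix "w" already present; 4 new (p, x, w, p)
  "wxxwyx" → prefix "wx" already present; 4 new (x, w, y, x)
Total nodes = 6 + 8 + 10 + 5 + 2 + 8 + 2 + 2 + 9 + 4 + 2 + 6 + 4 + 4 = 72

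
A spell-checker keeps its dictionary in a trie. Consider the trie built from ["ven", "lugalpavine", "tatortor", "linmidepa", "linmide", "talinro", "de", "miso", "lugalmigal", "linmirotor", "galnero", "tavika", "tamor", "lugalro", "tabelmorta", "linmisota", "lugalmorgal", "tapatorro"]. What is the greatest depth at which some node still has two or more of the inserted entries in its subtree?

The deepest shared node is where two words last agree before diverging.
e.g. "linmide" and "linmidepa" share the prefix "linmide" of length 7; no pair shares a longer one.
Longest shared-prefix length: 7

7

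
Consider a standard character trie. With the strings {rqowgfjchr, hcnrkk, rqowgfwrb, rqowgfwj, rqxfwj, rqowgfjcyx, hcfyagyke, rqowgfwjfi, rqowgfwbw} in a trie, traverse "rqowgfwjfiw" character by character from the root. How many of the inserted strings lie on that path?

Check each prefix of "rqowgfwjfiw" against the stored set — each match is an end-marker on the path.
Prefixes of the query that are stored words: "rqowgfwj", "rqowgfwjfi"
Count: 2

2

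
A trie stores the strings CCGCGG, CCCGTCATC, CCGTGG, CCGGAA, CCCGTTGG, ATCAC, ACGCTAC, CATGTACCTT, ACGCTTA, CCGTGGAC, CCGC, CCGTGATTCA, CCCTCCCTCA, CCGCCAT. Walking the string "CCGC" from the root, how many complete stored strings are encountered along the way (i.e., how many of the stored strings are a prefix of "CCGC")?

1

Walk "CCGC" from the root; an end-of-word marker is hit whenever a stored word is a prefix of "CCGC".
Prefixes of the query that are stored words: "CCGC"
Count: 1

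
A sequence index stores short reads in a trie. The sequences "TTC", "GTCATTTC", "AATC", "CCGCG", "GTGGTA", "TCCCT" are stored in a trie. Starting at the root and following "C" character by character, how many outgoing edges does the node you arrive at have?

Follow the path "C" to its node, then look at its outgoing edges.
Characters that immediately follow "C" among the stored strings: {C}.
That node has 1 child edge.

1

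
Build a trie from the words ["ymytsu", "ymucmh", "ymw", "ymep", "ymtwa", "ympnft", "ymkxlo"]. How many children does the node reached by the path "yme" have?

The children of the "yme" node are the distinct next characters among strings starting with "yme".
Distinct next characters after "yme": p.
That node has 1 child edge.

1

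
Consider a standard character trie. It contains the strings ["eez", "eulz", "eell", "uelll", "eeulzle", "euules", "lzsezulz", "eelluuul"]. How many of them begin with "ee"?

4

Filter for entries beginning with "ee":
Words under "ee": eell, eelluuul, eeulzle, eez
Count: 4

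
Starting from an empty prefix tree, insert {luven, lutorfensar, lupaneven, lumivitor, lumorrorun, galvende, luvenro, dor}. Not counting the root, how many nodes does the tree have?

For each word, the new-node count is its length minus the longest prefix already in the trie:
  "luven" → 5 new (l, u, v, e, n)
  "lutorfensar" → prefix "lu" already present; 9 new (t, o, r, f, e, n, s, a, r)
  "lupaneven" → prefix "lu" already present; 7 new (p, a, n, e, v, e, n)
  "lumivitor" → prefix "lu" already present; 7 new (m, i, v, i, t, o, r)
  "lumorrorun" → prefix "lum" already present; 7 new (o, r, r, o, r, u, n)
  "galvende" → 8 new (g, a, l, v, e, n, d, e)
  "luvenro" → prefix "luven" already present; 2 new (r, o)
  "dor" → 3 new (d, o, r)
Total nodes = 5 + 9 + 7 + 7 + 7 + 8 + 2 + 3 = 48

48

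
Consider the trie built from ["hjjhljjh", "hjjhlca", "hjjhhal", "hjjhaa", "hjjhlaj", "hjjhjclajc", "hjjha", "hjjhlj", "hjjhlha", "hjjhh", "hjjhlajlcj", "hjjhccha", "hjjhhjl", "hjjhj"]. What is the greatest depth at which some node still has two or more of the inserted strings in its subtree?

7

The deepest shared node is where two words last agree before diverging.
"hjjhlaj" and "hjjhlajlcj" agree on "hjjhlaj" (7 characters) before diverging; nothing deeper is shared.
Longest shared-prefix length: 7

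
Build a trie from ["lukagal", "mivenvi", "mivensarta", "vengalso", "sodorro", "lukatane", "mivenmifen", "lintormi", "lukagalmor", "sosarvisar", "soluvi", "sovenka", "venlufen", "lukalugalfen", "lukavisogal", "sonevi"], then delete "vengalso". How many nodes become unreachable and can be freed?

5

A node on "vengalso"'s path can go only if nothing else ends at it or branches off below it.
The suffix "galso" (5 nodes) is used only by "vengalso"; the node for "ven" still has the child "l", so pruning stops there.
Nodes removed: 5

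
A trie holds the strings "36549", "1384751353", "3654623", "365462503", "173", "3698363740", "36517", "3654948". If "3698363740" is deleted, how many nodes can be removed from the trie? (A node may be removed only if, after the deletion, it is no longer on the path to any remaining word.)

Walk "3698363740" from the leaf back toward the root, removing each node that no remaining word uses.
The suffix "98363740" (8 nodes) is used only by "3698363740"; the node for "36" still has the child "5", so pruning stops there.
Nodes removed: 8

8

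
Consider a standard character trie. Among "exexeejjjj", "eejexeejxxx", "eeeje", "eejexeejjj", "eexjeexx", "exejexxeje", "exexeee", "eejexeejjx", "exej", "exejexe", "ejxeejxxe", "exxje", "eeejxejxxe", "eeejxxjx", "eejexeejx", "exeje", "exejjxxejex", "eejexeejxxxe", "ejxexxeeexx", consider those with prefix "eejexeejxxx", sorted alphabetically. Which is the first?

Filter for "eejexeejxxx…" and sort: "eejexeejxxx", "eejexeejxxxe"
The 1st is eejexeejxxx.

eejexeejxxx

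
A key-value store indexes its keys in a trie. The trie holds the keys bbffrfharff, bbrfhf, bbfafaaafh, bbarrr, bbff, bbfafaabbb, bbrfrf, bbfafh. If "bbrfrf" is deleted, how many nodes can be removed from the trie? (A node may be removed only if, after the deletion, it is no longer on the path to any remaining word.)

2

After clearing the end-marker at "bbrfrf", prune upward until reaching a node still needed by another word.
The suffix "rf" (2 nodes) is used only by "bbrfrf"; the node for "bbrf" still has the child "h", so pruning stops there.
Nodes removed: 2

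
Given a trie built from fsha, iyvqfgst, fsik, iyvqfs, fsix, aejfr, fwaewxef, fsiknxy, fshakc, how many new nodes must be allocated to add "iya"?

Walking "iya" from the root, the first 2 characters ("iy") follow existing edges; "a" is the first miss.
So 3 − 2 = 1 new nodes.

1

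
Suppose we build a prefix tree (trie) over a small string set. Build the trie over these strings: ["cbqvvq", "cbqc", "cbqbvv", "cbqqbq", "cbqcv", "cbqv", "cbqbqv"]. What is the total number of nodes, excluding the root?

16

Trie structure (* marks end of a word):
(root)
└─ c
   └─ b
      └─ q
         ├─ b
         │  ├─ q
         │  │  └─ v *
         │  └─ v
         │     └─ v *
         ├─ c *
         │  └─ v *
         ├─ q
         │  └─ b
         │     └─ q *
         └─ v *
            └─ v
               └─ q *
Counting every labelled node above: 16.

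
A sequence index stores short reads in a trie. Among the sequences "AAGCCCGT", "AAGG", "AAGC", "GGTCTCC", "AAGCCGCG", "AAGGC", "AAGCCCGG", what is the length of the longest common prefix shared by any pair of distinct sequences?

7

The deepest shared node is where two words last agree before diverging.
e.g. "AAGCCCGG" and "AAGCCCGT" share the prefix "AAGCCCG" of length 7; no pair shares a longer one.
Longest shared-prefix length: 7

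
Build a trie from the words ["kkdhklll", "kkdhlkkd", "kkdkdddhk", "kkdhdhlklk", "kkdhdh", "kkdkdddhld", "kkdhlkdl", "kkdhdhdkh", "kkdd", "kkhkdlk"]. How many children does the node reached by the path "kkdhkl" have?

1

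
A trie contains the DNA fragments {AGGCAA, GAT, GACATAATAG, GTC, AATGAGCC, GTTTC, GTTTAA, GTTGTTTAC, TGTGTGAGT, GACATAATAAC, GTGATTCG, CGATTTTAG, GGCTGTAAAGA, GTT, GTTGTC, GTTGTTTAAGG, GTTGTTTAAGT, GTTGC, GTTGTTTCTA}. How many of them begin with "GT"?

11

Walk to "GT"; the words in its subtree are exactly those with that prefix.
Matches: "GTC", "GTGATTCG", "GTT", "GTTGC", "GTTGTC", "GTTGTTTAAGG", "GTTGTTTAAGT", "GTTGTTTAC", "GTTGTTTCTA", "GTTTAA", "GTTTC"
Count: 11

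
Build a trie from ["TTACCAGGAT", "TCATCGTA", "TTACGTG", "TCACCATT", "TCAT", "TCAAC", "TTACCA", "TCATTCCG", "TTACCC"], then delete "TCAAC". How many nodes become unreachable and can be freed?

A node on "TCAAC"'s path can go only if nothing else ends at it or branches off below it.
The suffix "AC" (2 nodes) is used only by "TCAAC"; the node for "TCA" still has the child "T", so pruning stops there.
Nodes removed: 2

2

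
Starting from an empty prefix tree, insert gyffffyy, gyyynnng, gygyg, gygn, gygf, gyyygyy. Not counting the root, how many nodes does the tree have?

Count nodes per top-level branch (shared prefixes stored once):
  'g'-branch (gyffffyy, gygf, gygn, gygyg, gyyygyy, gyyynnng): 22 nodes
Sum: 22

22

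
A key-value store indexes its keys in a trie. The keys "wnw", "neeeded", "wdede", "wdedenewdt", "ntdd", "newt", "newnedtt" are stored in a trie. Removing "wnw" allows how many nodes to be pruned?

2

Walk "wnw" from the leaf back toward the root, removing each node that no remaining word uses.
The suffix "nw" (2 nodes) is used only by "wnw"; the node for "w" still has the child "d", so pruning stops there.
Nodes removed: 2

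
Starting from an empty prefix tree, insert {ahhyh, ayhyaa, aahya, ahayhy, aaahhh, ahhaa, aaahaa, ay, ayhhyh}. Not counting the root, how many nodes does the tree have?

Trie structure (* marks end of a word):
(root)
└─ a
   ├─ a
   │  ├─ a
   │  │  └─ h
   │  │     ├─ a
   │  │     │  └─ a *
   │  │     └─ h
   │  │        └─ h *
   │  └─ h
   │     └─ y
   │        └─ a *
   ├─ h
   │  ├─ a
   │  │  └─ y
   │  │     └─ h
   │  │        └─ y *
   │  └─ h
   │     ├─ a
   │     │  └─ a *
   │     └─ y
   │        └─ h *
   └─ y *
      └─ h
         ├─ h
         │  └─ y
         │     └─ h *
         └─ y
            └─ a
               └─ a *
Counting every labelled node above: 29.

29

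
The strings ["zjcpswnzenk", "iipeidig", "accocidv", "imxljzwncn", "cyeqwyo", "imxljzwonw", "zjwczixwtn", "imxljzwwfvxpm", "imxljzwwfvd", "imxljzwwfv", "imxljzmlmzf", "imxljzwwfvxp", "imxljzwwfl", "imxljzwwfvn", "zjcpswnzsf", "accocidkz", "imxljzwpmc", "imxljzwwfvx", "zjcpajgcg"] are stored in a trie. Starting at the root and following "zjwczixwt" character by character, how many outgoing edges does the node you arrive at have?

1

The children of the "zjwczixwt" node are the distinct next characters among strings starting with "zjwczixwt".
Characters that immediately follow "zjwczixwt" among the stored strings: {n}.
That node has 1 child edge.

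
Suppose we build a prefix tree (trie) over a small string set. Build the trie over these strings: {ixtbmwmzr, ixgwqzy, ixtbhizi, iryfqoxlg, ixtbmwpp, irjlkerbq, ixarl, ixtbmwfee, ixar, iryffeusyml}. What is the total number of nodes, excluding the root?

Count nodes per top-level branch (shared prefixes stored once):
  'i'-branch (irjlkerbq, iryffeusyml, iryfqoxlg, ixar, ixarl, ixgwqzy, ixtbhizi, ixtbmwfee, ixtbmwmzr, ixtbmwpp): 48 nodes
Sum: 48

48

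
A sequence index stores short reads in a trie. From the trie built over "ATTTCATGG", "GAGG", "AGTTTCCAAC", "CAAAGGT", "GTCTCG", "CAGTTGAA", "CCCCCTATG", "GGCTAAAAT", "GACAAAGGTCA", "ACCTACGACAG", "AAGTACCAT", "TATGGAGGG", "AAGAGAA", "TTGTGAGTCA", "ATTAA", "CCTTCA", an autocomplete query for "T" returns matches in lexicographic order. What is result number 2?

Filter for "T…" and sort: "TATGGAGGG", "TTGTGAGTCA"
The 2nd is TTGTGAGTCA.

TTGTGAGTCA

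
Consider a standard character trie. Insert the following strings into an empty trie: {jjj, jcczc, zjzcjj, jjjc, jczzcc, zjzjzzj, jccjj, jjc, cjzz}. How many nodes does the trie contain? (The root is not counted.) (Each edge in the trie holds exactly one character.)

29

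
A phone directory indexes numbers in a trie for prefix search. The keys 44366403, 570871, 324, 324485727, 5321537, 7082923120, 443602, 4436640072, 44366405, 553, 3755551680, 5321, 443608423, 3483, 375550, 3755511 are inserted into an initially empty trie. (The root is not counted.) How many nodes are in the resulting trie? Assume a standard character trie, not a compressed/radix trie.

66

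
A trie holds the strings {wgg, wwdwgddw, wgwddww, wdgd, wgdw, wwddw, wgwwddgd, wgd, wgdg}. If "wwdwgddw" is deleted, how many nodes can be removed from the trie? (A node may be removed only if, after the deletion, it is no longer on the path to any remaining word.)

5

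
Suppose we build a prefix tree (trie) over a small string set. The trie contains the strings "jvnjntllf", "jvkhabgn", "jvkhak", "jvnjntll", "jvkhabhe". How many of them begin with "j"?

Traverse to the node for "j", then collect every word in that subtree.
Words under "j": jvkhabgn, jvkhabhe, jvkhak, jvnjntll, jvnjntllf
Count: 5

5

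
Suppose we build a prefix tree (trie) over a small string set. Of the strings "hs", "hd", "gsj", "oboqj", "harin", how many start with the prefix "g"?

Traverse to the node for "g", then collect every word in that subtree.
Matches: "gsj"
Count: 1

1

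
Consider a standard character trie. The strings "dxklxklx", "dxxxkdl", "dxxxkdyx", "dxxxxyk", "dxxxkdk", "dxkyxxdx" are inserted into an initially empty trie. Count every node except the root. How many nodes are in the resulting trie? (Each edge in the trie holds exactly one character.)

Trace insertions, counting only characters that open a new branch:
  "dxklxklx" → 8 new (d, x, k, l, x, k, l, x)
  "dxxxkdl" → prefix "dx" already present; 5 new (x, x, k, d, l)
  "dxxxkdyx" → prefix "dxxxkd" already present; 2 new (y, x)
  "dxxxxyk" → prefix "dxxx" already present; 3 new (x, y, k)
  "dxxxkdk" → prefix "dxxxkd" already present; 1 new (k)
  "dxkyxxdx" → prefix "dxk" already present; 5 new (y, x, x, d, x)
Total nodes = 8 + 5 + 2 + 3 + 1 + 5 = 24

24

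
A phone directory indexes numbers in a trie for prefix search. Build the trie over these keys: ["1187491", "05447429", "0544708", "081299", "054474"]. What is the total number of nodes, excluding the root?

22

Count nodes per top-level branch (shared prefixes stored once):
  '0'-branch (0544708, 054474, 05447429, 081299): 15 nodes
  '1'-branch (1187491): 7 nodes
Sum: 22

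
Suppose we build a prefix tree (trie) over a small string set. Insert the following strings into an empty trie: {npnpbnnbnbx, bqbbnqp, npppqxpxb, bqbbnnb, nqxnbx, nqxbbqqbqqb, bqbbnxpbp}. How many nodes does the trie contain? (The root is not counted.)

44

For each word, the new-node count is its length minus the longest prefix already in the trie:
  "npnpbnnbnbx" → 11 new (n, p, n, p, b, n, n, b, n, b, x)
  "bqbbnqp" → 7 new (b, q, b, b, n, q, p)
  "npppqxpxb" → prefix "np" already present; 7 new (p, p, q, x, p, x, b)
  "bqbbnnb" → prefix "bqbbn" already present; 2 new (n, b)
  "nqxnbx" → prefix "n" already present; 5 new (q, x, n, b, x)
  "nqxbbqqbqqb" → prefix "nqx" already present; 8 new (b, b, q, q, b, q, q, b)
  "bqbbnxpbp" → prefix "bqbbn" already present; 4 new (x, p, b, p)
Total nodes = 11 + 7 + 7 + 2 + 5 + 8 + 4 = 44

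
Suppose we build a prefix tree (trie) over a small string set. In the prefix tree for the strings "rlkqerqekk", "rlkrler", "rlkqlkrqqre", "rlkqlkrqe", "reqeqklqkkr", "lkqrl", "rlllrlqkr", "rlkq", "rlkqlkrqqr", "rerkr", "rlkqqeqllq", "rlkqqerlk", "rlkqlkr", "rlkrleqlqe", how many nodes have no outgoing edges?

11

A leaf is a node with no children — equivalently, the end of a word that is not a proper prefix of any other stored word.
Those words: "lkqrl", "reqeqklqkkr", "rerkr", "rlkqerqekk", "rlkqlkrqe", "rlkqlkrqqre", "rlkqqeqllq", "rlkqqerlk", "rlkrleqlqe", "rlkrler", "rlllrlqkr"
Leaf count: 11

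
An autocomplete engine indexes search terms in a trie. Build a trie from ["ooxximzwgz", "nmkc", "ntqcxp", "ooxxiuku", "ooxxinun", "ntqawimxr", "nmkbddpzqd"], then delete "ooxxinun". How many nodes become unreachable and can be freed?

3

Walk "ooxxinun" from the leaf back toward the root, removing each node that no remaining word uses.
The suffix "nun" (3 nodes) is used only by "ooxxinun"; the node for "ooxxi" still has the child "m", so pruning stops there.
Nodes removed: 3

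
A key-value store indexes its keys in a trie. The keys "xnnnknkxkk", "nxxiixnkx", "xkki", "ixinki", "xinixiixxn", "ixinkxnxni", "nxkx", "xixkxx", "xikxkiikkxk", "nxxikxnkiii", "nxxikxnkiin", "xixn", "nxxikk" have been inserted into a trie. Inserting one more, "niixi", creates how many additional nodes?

The longest prefix of "niixi" already in the trie is "n" (length 1).
New nodes needed: |"niixi"| − 1 = 5 − 1 = 4.

4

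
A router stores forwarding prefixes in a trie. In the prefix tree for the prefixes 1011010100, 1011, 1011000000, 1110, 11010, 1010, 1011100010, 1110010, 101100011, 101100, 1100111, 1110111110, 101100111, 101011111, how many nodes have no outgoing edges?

10

Leaves are exactly the stored words that no other stored word extends.
Those words: "101011111", "1011000000", "101100011", "101100111", "1011010100", "1011100010", "1100111", "11010", "1110010", "1110111110"
Leaf count: 10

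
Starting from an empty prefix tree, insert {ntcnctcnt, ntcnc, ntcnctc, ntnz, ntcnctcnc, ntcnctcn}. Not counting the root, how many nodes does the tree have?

12

Trie structure (* marks end of a word):
(root)
└─ n
   └─ t
      ├─ c
      │  └─ n
      │     └─ c *
      │        └─ t
      │           └─ c *
      │              └─ n *
      │                 ├─ c *
      │                 └─ t *
      └─ n
         └─ z *
Counting every labelled node above: 12.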